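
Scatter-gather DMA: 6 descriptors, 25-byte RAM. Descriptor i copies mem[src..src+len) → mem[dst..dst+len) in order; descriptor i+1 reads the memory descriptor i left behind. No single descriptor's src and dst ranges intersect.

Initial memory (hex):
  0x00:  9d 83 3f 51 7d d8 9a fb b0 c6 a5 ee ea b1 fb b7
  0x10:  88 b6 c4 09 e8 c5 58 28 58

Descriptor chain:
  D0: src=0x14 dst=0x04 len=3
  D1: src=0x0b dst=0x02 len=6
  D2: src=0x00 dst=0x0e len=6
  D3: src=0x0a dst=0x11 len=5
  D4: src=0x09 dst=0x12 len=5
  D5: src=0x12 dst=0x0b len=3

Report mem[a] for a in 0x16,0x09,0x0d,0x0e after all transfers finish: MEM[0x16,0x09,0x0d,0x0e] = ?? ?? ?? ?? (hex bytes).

MEM[0x16,0x09,0x0d,0x0e] = b1 c6 ee 9d

#0 dst[0x04+3] := {0xe8,0xc5,0x58}
#1 dst[0x02+6] := {0xee,0xea,0xb1,0xfb,0xb7,0x88}
#2 dst[0x0e+6] := {0x9d,0x83,0xee,0xea,0xb1,0xfb}
#3 dst[0x11+5] := {0xa5,0xee,0xea,0xb1,0x9d}
#4 dst[0x12+5] := {0xc6,0xa5,0xee,0xea,0xb1}
#5 dst[0x0b+3] := {0xc6,0xa5,0xee}
query mem[0x16]=0xb1, mem[0x09]=0xc6, mem[0x0d]=0xee, mem[0x0e]=0x9d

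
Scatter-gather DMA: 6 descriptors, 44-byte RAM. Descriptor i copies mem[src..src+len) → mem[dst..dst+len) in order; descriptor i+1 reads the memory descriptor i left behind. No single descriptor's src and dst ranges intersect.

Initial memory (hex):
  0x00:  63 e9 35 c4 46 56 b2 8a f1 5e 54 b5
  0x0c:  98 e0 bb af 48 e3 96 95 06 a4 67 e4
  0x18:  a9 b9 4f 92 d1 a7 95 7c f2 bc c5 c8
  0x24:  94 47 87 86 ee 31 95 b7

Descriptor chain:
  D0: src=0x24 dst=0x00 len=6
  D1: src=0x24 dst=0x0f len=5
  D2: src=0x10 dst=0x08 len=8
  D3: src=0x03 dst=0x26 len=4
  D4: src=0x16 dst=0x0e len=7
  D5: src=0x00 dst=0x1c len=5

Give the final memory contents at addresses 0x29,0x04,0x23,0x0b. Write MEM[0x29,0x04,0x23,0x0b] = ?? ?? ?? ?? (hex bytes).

MEM[0x29,0x04,0x23,0x0b] = b2 ee c8 ee

[0] 0x24->0x00 len=6 : 94 47 87 86 ee 31
[1] 0x24->0x0f len=5 : 94 47 87 86 ee
[2] 0x10->0x08 len=8 : 47 87 86 ee 06 a4 67 e4
[3] 0x03->0x26 len=4 : 86 ee 31 b2
[4] 0x16->0x0e len=7 : 67 e4 a9 b9 4f 92 d1
[5] 0x00->0x1c len=5 : 94 47 87 86 ee
query mem[0x29]=0xb2, mem[0x04]=0xee, mem[0x23]=0xc8, mem[0x0b]=0xee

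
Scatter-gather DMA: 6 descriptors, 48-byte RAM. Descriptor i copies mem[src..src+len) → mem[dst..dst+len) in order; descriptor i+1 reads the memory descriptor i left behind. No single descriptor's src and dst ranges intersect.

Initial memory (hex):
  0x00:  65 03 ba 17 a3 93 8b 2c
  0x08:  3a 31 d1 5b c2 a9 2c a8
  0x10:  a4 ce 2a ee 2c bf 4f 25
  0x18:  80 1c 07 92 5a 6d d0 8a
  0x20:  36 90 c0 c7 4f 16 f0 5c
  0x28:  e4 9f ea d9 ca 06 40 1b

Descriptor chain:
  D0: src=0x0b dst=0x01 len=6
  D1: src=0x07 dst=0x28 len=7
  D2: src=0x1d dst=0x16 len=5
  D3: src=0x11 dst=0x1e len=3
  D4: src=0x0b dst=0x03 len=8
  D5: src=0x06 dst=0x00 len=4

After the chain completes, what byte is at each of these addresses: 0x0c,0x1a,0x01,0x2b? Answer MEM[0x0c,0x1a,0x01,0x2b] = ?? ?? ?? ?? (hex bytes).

[0] 0x0b->0x01 len=6 : 5b c2 a9 2c a8 a4
[1] 0x07->0x28 len=7 : 2c 3a 31 d1 5b c2 a9
[2] 0x1d->0x16 len=5 : 6d d0 8a 36 90
[3] 0x11->0x1e len=3 : ce 2a ee
[4] 0x0b->0x03 len=8 : 5b c2 a9 2c a8 a4 ce 2a
[5] 0x06->0x00 len=4 : 2c a8 a4 ce
query mem[0x0c]=0xc2, mem[0x1a]=0x90, mem[0x01]=0xa8, mem[0x2b]=0xd1

MEM[0x0c,0x1a,0x01,0x2b] = c2 90 a8 d1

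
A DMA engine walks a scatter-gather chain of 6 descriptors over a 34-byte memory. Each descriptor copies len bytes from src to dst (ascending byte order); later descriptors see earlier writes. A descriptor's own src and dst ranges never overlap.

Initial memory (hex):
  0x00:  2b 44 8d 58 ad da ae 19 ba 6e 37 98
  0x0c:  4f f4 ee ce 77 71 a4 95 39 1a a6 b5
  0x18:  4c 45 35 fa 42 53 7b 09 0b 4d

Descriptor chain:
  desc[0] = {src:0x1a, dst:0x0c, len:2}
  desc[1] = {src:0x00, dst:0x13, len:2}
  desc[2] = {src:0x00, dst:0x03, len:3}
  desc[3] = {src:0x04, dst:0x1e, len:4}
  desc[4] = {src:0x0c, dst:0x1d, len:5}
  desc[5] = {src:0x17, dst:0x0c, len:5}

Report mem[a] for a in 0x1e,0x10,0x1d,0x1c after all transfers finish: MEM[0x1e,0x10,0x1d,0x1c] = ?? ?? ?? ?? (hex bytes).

  after D0: wrote 2B at 0x0c = 35fa
  after D1: wrote 2B at 0x13 = 2b44
  after D2: wrote 3B at 0x03 = 2b448d
  after D3: wrote 4B at 0x1e = 448dae19
  after D4: wrote 5B at 0x1d = 35faeece77
  after D5: wrote 5B at 0x0c = b54c4535fa
query mem[0x1e]=0xfa, mem[0x10]=0xfa, mem[0x1d]=0x35, mem[0x1c]=0x42

MEM[0x1e,0x10,0x1d,0x1c] = fa fa 35 42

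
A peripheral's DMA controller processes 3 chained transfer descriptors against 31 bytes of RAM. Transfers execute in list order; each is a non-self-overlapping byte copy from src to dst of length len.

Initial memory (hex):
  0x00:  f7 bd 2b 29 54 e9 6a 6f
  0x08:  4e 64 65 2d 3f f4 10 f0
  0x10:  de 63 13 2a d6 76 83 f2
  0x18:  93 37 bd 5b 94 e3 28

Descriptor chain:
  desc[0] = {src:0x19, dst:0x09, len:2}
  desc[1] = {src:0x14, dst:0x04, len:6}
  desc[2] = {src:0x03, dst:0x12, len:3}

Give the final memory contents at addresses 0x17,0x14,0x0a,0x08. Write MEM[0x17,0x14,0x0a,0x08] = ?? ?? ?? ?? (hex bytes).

[0] 0x19->0x09 len=2 : 37 bd
[1] 0x14->0x04 len=6 : d6 76 83 f2 93 37
[2] 0x03->0x12 len=3 : 29 d6 76
query mem[0x17]=0xf2, mem[0x14]=0x76, mem[0x0a]=0xbd, mem[0x08]=0x93

MEM[0x17,0x14,0x0a,0x08] = f2 76 bd 93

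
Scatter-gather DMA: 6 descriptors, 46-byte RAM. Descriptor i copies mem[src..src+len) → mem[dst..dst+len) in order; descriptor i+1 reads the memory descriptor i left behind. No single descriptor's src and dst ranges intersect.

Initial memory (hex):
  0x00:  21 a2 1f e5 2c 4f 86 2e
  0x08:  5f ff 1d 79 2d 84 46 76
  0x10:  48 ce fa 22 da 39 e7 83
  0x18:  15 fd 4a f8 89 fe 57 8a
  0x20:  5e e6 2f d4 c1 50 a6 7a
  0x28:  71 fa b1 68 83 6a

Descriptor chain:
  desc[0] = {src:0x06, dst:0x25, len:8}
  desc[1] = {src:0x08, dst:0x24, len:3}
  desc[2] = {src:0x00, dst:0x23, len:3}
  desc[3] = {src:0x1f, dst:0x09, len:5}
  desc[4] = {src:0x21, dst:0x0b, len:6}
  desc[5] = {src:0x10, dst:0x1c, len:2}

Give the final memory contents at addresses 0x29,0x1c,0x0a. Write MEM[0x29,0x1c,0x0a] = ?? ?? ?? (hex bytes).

  after D0: wrote 8B at 0x25 = 862e5fff1d792d84
  after D1: wrote 3B at 0x24 = 5fff1d
  after D2: wrote 3B at 0x23 = 21a21f
  after D3: wrote 5B at 0x09 = 8a5ee62f21
  after D4: wrote 6B at 0x0b = e62f21a21f1d
  after D5: wrote 2B at 0x1c = 1dce
query mem[0x29]=0x1d, mem[0x1c]=0x1d, mem[0x0a]=0x5e

MEM[0x29,0x1c,0x0a] = 1d 1d 5e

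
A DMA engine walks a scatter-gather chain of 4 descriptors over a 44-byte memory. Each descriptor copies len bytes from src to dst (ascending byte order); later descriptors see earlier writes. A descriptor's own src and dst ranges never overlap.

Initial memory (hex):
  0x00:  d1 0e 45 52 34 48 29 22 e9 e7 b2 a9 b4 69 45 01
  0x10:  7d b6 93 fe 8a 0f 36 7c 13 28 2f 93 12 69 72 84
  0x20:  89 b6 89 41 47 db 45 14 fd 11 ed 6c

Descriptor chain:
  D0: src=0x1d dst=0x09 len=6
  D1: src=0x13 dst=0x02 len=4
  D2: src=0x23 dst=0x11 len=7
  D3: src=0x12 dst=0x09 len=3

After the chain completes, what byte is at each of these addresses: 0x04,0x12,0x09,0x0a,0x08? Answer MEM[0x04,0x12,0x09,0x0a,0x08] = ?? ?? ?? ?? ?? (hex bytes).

MEM[0x04,0x12,0x09,0x0a,0x08] = 0f 47 47 db e9

  after D0: wrote 6B at 0x09 = 69728489b689
  after D1: wrote 4B at 0x02 = fe8a0f36
  after D2: wrote 7B at 0x11 = 4147db4514fd11
  after D3: wrote 3B at 0x09 = 47db45
query mem[0x04]=0x0f, mem[0x12]=0x47, mem[0x09]=0x47, mem[0x0a]=0xdb, mem[0x08]=0xe9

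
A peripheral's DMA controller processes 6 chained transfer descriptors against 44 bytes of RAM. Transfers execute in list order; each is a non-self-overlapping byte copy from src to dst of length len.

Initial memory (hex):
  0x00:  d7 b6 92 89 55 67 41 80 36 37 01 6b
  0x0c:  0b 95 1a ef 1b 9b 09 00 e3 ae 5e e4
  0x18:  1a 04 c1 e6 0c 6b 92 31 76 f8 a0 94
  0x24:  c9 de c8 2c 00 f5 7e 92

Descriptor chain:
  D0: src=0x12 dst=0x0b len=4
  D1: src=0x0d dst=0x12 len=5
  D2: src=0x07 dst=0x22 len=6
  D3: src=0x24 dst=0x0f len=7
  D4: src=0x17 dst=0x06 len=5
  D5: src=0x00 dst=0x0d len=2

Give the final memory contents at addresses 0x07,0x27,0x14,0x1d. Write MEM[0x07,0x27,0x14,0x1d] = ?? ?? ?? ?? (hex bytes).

D0: mem[0x0b..0x0e] <- [09 00 e3 ae]
D1: mem[0x12..0x16] <- [e3 ae ef 1b 9b]
D2: mem[0x22..0x27] <- [80 36 37 01 09 00]
D3: mem[0x0f..0x15] <- [37 01 09 00 00 f5 7e]
D4: mem[0x06..0x0a] <- [e4 1a 04 c1 e6]
D5: mem[0x0d..0x0e] <- [d7 b6]
query mem[0x07]=0x1a, mem[0x27]=0x00, mem[0x14]=0xf5, mem[0x1d]=0x6b

MEM[0x07,0x27,0x14,0x1d] = 1a 00 f5 6b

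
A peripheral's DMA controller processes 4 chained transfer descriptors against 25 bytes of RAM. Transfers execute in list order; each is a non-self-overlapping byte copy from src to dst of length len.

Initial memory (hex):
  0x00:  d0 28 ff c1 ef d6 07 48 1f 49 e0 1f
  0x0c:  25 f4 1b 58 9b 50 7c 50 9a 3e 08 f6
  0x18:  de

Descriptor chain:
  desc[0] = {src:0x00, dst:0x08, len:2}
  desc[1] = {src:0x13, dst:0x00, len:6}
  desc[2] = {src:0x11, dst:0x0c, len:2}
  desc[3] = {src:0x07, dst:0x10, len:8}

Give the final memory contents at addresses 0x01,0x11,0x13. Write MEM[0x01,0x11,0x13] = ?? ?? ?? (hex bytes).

MEM[0x01,0x11,0x13] = 9a d0 e0

  after D0: wrote 2B at 0x08 = d028
  after D1: wrote 6B at 0x00 = 509a3e08f6de
  after D2: wrote 2B at 0x0c = 507c
  after D3: wrote 8B at 0x10 = 48d028e01f507c1b
query mem[0x01]=0x9a, mem[0x11]=0xd0, mem[0x13]=0xe0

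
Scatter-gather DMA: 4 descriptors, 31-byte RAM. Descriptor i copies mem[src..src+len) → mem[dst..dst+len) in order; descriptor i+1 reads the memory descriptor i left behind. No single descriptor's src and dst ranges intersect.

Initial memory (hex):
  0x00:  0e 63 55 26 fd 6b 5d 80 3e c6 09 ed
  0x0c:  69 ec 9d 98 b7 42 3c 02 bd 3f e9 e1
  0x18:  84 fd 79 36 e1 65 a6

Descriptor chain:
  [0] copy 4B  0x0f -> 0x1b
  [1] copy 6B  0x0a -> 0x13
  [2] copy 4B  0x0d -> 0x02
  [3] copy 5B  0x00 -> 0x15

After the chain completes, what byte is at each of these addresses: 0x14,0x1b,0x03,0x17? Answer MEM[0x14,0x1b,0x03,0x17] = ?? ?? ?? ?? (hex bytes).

MEM[0x14,0x1b,0x03,0x17] = ed 98 9d ec

D0: mem[0x1b..0x1e] <- [98 b7 42 3c]
D1: mem[0x13..0x18] <- [09 ed 69 ec 9d 98]
D2: mem[0x02..0x05] <- [ec 9d 98 b7]
D3: mem[0x15..0x19] <- [0e 63 ec 9d 98]
query mem[0x14]=0xed, mem[0x1b]=0x98, mem[0x03]=0x9d, mem[0x17]=0xec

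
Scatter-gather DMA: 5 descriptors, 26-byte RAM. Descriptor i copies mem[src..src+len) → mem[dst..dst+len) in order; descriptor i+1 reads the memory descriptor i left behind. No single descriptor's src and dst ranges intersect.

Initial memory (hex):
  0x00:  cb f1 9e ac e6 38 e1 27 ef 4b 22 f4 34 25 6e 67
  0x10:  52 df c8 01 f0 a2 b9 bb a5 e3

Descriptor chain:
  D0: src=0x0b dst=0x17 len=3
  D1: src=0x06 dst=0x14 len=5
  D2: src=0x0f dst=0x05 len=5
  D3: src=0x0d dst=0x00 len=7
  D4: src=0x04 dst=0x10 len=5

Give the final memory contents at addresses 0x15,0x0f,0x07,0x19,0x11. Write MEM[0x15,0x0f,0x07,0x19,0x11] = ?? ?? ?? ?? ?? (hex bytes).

[0] 0x0b->0x17 len=3 : f4 34 25
[1] 0x06->0x14 len=5 : e1 27 ef 4b 22
[2] 0x0f->0x05 len=5 : 67 52 df c8 01
[3] 0x0d->0x00 len=7 : 25 6e 67 52 df c8 01
[4] 0x04->0x10 len=5 : df c8 01 df c8
query mem[0x15]=0x27, mem[0x0f]=0x67, mem[0x07]=0xdf, mem[0x19]=0x25, mem[0x11]=0xc8

MEM[0x15,0x0f,0x07,0x19,0x11] = 27 67 df 25 c8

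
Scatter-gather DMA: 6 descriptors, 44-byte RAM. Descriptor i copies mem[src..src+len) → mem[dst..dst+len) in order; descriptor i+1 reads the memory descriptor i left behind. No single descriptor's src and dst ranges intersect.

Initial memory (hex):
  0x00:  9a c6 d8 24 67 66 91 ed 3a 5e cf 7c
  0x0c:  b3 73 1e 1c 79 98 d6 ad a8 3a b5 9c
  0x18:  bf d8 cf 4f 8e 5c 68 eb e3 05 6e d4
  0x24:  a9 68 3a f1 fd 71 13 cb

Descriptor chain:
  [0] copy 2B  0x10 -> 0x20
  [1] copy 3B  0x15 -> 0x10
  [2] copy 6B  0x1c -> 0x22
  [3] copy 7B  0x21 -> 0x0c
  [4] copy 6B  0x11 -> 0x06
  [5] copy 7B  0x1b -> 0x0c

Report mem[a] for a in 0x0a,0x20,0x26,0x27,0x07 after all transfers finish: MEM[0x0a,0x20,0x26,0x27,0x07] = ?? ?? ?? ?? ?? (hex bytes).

MEM[0x0a,0x20,0x26,0x27,0x07] = 3a 79 79 98 98

#0 dst[0x20+2] := {0x79,0x98}
#1 dst[0x10+3] := {0x3a,0xb5,0x9c}
#2 dst[0x22+6] := {0x8e,0x5c,0x68,0xeb,0x79,0x98}
#3 dst[0x0c+7] := {0x98,0x8e,0x5c,0x68,0xeb,0x79,0x98}
#4 dst[0x06+6] := {0x79,0x98,0xad,0xa8,0x3a,0xb5}
#5 dst[0x0c+7] := {0x4f,0x8e,0x5c,0x68,0xeb,0x79,0x98}
query mem[0x0a]=0x3a, mem[0x20]=0x79, mem[0x26]=0x79, mem[0x27]=0x98, mem[0x07]=0x98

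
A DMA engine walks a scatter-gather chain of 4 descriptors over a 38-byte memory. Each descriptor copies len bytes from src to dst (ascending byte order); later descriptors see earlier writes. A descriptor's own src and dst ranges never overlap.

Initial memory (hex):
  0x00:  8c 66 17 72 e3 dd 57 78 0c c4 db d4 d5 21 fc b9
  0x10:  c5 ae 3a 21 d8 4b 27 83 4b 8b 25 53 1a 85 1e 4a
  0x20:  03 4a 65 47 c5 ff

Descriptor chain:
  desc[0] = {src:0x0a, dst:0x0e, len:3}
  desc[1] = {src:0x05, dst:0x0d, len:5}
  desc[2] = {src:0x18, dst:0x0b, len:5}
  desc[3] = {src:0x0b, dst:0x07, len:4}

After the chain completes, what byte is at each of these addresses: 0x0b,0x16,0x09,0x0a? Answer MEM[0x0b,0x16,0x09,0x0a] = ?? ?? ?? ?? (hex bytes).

MEM[0x0b,0x16,0x09,0x0a] = 4b 27 25 53

[0] 0x0a->0x0e len=3 : db d4 d5
[1] 0x05->0x0d len=5 : dd 57 78 0c c4
[2] 0x18->0x0b len=5 : 4b 8b 25 53 1a
[3] 0x0b->0x07 len=4 : 4b 8b 25 53
query mem[0x0b]=0x4b, mem[0x16]=0x27, mem[0x09]=0x25, mem[0x0a]=0x53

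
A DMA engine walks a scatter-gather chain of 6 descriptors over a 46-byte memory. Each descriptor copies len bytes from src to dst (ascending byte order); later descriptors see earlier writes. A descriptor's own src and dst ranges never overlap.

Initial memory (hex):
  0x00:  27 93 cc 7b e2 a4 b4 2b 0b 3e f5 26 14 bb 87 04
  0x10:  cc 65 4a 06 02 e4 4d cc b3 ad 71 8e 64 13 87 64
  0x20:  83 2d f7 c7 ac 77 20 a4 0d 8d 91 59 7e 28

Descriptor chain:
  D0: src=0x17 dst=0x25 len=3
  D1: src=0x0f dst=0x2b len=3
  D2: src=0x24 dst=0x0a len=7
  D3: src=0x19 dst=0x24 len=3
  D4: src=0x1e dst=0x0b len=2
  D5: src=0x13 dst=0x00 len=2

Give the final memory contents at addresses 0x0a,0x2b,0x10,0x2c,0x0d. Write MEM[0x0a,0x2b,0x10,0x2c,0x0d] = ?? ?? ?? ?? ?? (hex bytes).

#0 dst[0x25+3] := {0xcc,0xb3,0xad}
#1 dst[0x2b+3] := {0x04,0xcc,0x65}
#2 dst[0x0a+7] := {0xac,0xcc,0xb3,0xad,0x0d,0x8d,0x91}
#3 dst[0x24+3] := {0xad,0x71,0x8e}
#4 dst[0x0b+2] := {0x87,0x64}
#5 dst[0x00+2] := {0x06,0x02}
query mem[0x0a]=0xac, mem[0x2b]=0x04, mem[0x10]=0x91, mem[0x2c]=0xcc, mem[0x0d]=0xad

MEM[0x0a,0x2b,0x10,0x2c,0x0d] = ac 04 91 cc ad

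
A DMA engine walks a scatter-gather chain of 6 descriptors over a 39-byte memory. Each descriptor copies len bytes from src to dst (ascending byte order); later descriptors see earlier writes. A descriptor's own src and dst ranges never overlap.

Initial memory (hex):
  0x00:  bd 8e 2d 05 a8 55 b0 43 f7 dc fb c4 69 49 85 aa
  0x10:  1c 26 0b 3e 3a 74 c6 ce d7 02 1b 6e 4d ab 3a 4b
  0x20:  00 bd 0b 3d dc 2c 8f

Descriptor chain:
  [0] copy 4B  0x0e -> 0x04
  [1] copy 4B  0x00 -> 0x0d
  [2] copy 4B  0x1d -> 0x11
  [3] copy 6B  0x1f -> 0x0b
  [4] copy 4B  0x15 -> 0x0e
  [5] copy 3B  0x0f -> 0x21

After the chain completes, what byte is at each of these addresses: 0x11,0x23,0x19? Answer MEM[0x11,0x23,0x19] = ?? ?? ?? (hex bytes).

[0] 0x0e->0x04 len=4 : 85 aa 1c 26
[1] 0x00->0x0d len=4 : bd 8e 2d 05
[2] 0x1d->0x11 len=4 : ab 3a 4b 00
[3] 0x1f->0x0b len=6 : 4b 00 bd 0b 3d dc
[4] 0x15->0x0e len=4 : 74 c6 ce d7
[5] 0x0f->0x21 len=3 : c6 ce d7
query mem[0x11]=0xd7, mem[0x23]=0xd7, mem[0x19]=0x02

MEM[0x11,0x23,0x19] = d7 d7 02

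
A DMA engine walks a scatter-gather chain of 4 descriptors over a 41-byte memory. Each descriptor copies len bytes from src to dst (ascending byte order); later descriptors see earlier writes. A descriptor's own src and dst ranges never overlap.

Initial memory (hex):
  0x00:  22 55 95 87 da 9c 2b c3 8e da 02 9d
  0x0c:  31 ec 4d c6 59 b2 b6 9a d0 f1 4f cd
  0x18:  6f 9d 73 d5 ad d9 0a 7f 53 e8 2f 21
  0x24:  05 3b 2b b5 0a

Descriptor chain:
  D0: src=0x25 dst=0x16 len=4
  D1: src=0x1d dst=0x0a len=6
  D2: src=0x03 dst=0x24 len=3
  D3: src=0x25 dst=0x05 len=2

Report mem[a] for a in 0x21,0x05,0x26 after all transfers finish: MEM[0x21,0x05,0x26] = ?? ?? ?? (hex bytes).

MEM[0x21,0x05,0x26] = e8 da 9c

D0: mem[0x16..0x19] <- [3b 2b b5 0a]
D1: mem[0x0a..0x0f] <- [d9 0a 7f 53 e8 2f]
D2: mem[0x24..0x26] <- [87 da 9c]
D3: mem[0x05..0x06] <- [da 9c]
query mem[0x21]=0xe8, mem[0x05]=0xda, mem[0x26]=0x9c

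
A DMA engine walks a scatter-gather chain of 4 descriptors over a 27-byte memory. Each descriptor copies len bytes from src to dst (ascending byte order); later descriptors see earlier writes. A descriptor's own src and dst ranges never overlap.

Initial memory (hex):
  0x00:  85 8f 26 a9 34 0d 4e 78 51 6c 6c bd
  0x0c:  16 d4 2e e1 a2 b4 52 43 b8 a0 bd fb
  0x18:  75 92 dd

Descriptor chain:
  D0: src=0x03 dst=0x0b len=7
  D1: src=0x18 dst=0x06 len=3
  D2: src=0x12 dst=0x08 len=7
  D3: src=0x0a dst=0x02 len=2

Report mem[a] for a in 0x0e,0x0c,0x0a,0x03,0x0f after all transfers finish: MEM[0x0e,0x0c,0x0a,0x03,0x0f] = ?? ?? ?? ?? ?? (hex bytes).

D0: mem[0x0b..0x11] <- [a9 34 0d 4e 78 51 6c]
D1: mem[0x06..0x08] <- [75 92 dd]
D2: mem[0x08..0x0e] <- [52 43 b8 a0 bd fb 75]
D3: mem[0x02..0x03] <- [b8 a0]
query mem[0x0e]=0x75, mem[0x0c]=0xbd, mem[0x0a]=0xb8, mem[0x03]=0xa0, mem[0x0f]=0x78

MEM[0x0e,0x0c,0x0a,0x03,0x0f] = 75 bd b8 a0 78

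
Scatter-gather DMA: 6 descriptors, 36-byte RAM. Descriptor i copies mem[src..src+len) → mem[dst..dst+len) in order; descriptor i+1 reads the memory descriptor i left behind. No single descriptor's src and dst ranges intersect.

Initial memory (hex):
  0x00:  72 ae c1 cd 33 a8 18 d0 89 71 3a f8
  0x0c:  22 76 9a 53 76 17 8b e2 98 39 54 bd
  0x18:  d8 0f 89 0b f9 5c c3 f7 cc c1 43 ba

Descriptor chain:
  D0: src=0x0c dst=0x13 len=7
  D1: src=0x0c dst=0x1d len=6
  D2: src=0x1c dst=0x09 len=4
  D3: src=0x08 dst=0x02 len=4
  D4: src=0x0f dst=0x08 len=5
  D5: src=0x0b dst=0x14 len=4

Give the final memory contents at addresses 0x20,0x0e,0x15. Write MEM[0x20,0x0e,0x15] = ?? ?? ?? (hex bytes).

MEM[0x20,0x0e,0x15] = 53 9a 22

D0: mem[0x13..0x19] <- [22 76 9a 53 76 17 8b]
D1: mem[0x1d..0x22] <- [22 76 9a 53 76 17]
D2: mem[0x09..0x0c] <- [f9 22 76 9a]
D3: mem[0x02..0x05] <- [89 f9 22 76]
D4: mem[0x08..0x0c] <- [53 76 17 8b 22]
D5: mem[0x14..0x17] <- [8b 22 76 9a]
query mem[0x20]=0x53, mem[0x0e]=0x9a, mem[0x15]=0x22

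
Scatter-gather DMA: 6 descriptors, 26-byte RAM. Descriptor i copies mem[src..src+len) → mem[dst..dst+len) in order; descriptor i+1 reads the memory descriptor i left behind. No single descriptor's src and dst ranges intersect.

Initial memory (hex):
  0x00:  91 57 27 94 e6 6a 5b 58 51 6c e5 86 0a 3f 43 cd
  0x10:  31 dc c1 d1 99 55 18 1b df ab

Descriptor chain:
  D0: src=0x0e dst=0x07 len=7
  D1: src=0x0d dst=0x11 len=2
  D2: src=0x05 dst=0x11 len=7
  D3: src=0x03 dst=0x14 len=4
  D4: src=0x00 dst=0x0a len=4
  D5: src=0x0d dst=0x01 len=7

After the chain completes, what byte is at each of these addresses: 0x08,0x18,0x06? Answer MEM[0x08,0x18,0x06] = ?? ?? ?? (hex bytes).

  after D0: wrote 7B at 0x07 = 43cd31dcc1d199
  after D1: wrote 2B at 0x11 = 9943
  after D2: wrote 7B at 0x11 = 6a5b43cd31dcc1
  after D3: wrote 4B at 0x14 = 94e66a5b
  after D4: wrote 4B at 0x0a = 91572794
  after D5: wrote 7B at 0x01 = 9443cd316a5b43
query mem[0x08]=0xcd, mem[0x18]=0xdf, mem[0x06]=0x5b

MEM[0x08,0x18,0x06] = cd df 5b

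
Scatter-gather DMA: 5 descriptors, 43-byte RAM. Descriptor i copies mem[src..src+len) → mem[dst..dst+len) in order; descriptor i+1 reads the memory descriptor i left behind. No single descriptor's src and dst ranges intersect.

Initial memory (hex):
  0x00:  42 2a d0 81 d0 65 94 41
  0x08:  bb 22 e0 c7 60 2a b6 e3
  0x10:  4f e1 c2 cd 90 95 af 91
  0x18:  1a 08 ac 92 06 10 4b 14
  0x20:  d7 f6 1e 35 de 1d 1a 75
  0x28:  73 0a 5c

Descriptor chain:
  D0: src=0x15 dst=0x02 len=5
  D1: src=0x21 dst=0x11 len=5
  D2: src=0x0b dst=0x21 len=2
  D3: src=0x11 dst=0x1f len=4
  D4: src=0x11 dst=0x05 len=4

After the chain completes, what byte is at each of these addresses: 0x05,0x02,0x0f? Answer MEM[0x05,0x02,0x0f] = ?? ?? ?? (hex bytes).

MEM[0x05,0x02,0x0f] = f6 95 e3

#0 dst[0x02+5] := {0x95,0xaf,0x91,0x1a,0x08}
#1 dst[0x11+5] := {0xf6,0x1e,0x35,0xde,0x1d}
#2 dst[0x21+2] := {0xc7,0x60}
#3 dst[0x1f+4] := {0xf6,0x1e,0x35,0xde}
#4 dst[0x05+4] := {0xf6,0x1e,0x35,0xde}
query mem[0x05]=0xf6, mem[0x02]=0x95, mem[0x0f]=0xe3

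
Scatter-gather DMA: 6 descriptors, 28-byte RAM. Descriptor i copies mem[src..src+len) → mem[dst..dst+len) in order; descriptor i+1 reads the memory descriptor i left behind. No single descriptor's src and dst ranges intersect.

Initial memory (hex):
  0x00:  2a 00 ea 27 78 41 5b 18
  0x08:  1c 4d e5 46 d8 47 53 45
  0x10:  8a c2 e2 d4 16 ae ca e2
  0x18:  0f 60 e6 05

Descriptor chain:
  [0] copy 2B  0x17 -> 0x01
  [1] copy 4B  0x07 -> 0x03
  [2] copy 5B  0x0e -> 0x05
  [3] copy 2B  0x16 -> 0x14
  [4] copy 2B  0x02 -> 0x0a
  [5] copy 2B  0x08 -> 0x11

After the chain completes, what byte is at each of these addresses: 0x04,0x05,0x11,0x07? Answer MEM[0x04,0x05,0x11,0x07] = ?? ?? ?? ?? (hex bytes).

#0 dst[0x01+2] := {0xe2,0x0f}
#1 dst[0x03+4] := {0x18,0x1c,0x4d,0xe5}
#2 dst[0x05+5] := {0x53,0x45,0x8a,0xc2,0xe2}
#3 dst[0x14+2] := {0xca,0xe2}
#4 dst[0x0a+2] := {0x0f,0x18}
#5 dst[0x11+2] := {0xc2,0xe2}
query mem[0x04]=0x1c, mem[0x05]=0x53, mem[0x11]=0xc2, mem[0x07]=0x8a

MEM[0x04,0x05,0x11,0x07] = 1c 53 c2 8a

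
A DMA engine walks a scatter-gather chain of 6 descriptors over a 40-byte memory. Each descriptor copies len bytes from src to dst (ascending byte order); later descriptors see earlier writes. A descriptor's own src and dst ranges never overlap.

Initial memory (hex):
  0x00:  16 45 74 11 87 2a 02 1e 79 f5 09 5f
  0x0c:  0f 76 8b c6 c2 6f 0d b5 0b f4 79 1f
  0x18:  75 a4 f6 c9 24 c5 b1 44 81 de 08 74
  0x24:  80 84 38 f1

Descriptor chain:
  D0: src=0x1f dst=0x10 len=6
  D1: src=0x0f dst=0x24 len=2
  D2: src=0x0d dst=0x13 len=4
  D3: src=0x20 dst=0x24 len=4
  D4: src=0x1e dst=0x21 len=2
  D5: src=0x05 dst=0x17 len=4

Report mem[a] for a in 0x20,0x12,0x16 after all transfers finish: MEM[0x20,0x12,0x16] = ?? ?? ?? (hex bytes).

[0] 0x1f->0x10 len=6 : 44 81 de 08 74 80
[1] 0x0f->0x24 len=2 : c6 44
[2] 0x0d->0x13 len=4 : 76 8b c6 44
[3] 0x20->0x24 len=4 : 81 de 08 74
[4] 0x1e->0x21 len=2 : b1 44
[5] 0x05->0x17 len=4 : 2a 02 1e 79
query mem[0x20]=0x81, mem[0x12]=0xde, mem[0x16]=0x44

MEM[0x20,0x12,0x16] = 81 de 44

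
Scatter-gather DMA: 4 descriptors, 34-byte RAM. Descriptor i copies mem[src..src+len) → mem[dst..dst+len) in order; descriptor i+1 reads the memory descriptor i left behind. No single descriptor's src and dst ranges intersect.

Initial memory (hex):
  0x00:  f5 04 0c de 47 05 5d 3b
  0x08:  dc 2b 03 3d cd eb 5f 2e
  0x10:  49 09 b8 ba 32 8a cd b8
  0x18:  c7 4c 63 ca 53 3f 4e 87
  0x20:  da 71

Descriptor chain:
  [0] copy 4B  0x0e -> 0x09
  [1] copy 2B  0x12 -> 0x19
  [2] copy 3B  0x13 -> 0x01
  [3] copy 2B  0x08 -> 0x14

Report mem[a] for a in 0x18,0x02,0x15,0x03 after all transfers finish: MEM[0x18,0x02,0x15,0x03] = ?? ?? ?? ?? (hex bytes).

MEM[0x18,0x02,0x15,0x03] = c7 32 5f 8a

D0: mem[0x09..0x0c] <- [5f 2e 49 09]
D1: mem[0x19..0x1a] <- [b8 ba]
D2: mem[0x01..0x03] <- [ba 32 8a]
D3: mem[0x14..0x15] <- [dc 5f]
query mem[0x18]=0xc7, mem[0x02]=0x32, mem[0x15]=0x5f, mem[0x03]=0x8a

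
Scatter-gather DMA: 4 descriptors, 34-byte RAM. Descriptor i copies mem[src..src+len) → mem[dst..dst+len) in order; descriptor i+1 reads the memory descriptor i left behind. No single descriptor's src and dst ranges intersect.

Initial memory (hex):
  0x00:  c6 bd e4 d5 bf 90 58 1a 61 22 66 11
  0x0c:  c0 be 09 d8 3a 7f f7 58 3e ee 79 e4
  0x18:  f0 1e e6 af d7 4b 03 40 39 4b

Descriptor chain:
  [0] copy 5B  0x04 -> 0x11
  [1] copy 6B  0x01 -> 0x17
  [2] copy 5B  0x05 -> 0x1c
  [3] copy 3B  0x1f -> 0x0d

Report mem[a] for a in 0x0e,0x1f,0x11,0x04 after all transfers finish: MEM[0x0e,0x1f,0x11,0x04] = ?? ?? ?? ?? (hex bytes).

D0: mem[0x11..0x15] <- [bf 90 58 1a 61]
D1: mem[0x17..0x1c] <- [bd e4 d5 bf 90 58]
D2: mem[0x1c..0x20] <- [90 58 1a 61 22]
D3: mem[0x0d..0x0f] <- [61 22 4b]
query mem[0x0e]=0x22, mem[0x1f]=0x61, mem[0x11]=0xbf, mem[0x04]=0xbf

MEM[0x0e,0x1f,0x11,0x04] = 22 61 bf bf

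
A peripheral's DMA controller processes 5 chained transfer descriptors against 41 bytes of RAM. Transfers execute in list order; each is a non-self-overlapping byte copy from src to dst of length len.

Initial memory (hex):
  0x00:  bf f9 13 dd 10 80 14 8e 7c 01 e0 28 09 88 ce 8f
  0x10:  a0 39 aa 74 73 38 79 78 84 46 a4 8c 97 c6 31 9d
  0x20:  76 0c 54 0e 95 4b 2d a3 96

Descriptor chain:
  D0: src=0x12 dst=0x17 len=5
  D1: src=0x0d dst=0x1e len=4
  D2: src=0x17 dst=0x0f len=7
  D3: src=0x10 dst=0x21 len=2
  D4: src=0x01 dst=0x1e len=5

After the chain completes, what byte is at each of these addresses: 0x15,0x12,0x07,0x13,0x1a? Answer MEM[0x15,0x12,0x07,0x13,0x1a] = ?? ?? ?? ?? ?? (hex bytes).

D0: mem[0x17..0x1b] <- [aa 74 73 38 79]
D1: mem[0x1e..0x21] <- [88 ce 8f a0]
D2: mem[0x0f..0x15] <- [aa 74 73 38 79 97 c6]
D3: mem[0x21..0x22] <- [74 73]
D4: mem[0x1e..0x22] <- [f9 13 dd 10 80]
query mem[0x15]=0xc6, mem[0x12]=0x38, mem[0x07]=0x8e, mem[0x13]=0x79, mem[0x1a]=0x38

MEM[0x15,0x12,0x07,0x13,0x1a] = c6 38 8e 79 38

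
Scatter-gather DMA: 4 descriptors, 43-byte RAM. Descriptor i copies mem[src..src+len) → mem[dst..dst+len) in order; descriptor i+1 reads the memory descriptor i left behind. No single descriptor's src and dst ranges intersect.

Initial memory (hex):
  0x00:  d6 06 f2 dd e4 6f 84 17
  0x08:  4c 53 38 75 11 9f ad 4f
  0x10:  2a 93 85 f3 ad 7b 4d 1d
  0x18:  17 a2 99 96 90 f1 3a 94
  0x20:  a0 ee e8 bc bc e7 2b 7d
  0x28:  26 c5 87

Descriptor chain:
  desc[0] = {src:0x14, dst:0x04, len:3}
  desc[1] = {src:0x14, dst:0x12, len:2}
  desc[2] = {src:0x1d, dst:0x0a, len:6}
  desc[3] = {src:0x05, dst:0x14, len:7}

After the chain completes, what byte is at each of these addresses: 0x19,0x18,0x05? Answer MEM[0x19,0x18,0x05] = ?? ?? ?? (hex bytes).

MEM[0x19,0x18,0x05] = f1 53 7b

D0: mem[0x04..0x06] <- [ad 7b 4d]
D1: mem[0x12..0x13] <- [ad 7b]
D2: mem[0x0a..0x0f] <- [f1 3a 94 a0 ee e8]
D3: mem[0x14..0x1a] <- [7b 4d 17 4c 53 f1 3a]
query mem[0x19]=0xf1, mem[0x18]=0x53, mem[0x05]=0x7b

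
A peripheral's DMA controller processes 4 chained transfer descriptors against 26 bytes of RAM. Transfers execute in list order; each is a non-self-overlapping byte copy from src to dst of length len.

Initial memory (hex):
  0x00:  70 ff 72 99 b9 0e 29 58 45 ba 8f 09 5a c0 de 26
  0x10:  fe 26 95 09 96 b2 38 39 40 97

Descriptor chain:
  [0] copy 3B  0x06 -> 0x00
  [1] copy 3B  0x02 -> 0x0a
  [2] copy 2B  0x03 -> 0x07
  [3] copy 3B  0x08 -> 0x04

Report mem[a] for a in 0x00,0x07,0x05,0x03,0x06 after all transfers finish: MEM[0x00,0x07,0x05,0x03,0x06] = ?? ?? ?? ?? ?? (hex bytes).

MEM[0x00,0x07,0x05,0x03,0x06] = 29 99 ba 99 45

[0] 0x06->0x00 len=3 : 29 58 45
[1] 0x02->0x0a len=3 : 45 99 b9
[2] 0x03->0x07 len=2 : 99 b9
[3] 0x08->0x04 len=3 : b9 ba 45
query mem[0x00]=0x29, mem[0x07]=0x99, mem[0x05]=0xba, mem[0x03]=0x99, mem[0x06]=0x45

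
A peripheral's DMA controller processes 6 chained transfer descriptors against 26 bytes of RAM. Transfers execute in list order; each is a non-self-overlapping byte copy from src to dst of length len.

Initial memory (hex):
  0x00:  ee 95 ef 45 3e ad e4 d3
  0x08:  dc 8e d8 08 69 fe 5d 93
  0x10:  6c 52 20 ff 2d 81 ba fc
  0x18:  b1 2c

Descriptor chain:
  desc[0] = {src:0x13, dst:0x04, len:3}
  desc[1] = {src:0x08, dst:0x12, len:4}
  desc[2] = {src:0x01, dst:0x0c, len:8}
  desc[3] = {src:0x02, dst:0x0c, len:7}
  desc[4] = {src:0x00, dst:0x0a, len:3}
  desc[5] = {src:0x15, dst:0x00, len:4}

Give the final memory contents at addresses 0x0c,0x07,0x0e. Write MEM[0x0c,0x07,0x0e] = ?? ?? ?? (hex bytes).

[0] 0x13->0x04 len=3 : ff 2d 81
[1] 0x08->0x12 len=4 : dc 8e d8 08
[2] 0x01->0x0c len=8 : 95 ef 45 ff 2d 81 d3 dc
[3] 0x02->0x0c len=7 : ef 45 ff 2d 81 d3 dc
[4] 0x00->0x0a len=3 : ee 95 ef
[5] 0x15->0x00 len=4 : 08 ba fc b1
query mem[0x0c]=0xef, mem[0x07]=0xd3, mem[0x0e]=0xff

MEM[0x0c,0x07,0x0e] = ef d3 ff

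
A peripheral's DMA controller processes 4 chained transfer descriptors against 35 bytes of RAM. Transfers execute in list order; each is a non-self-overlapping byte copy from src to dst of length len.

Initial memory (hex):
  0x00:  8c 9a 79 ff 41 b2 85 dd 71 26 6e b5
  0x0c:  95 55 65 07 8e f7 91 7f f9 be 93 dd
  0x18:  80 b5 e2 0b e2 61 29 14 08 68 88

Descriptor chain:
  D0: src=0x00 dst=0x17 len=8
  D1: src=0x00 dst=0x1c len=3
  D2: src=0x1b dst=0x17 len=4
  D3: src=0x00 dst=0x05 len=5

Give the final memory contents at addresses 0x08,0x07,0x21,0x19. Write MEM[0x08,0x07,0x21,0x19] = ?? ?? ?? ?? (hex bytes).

D0: mem[0x17..0x1e] <- [8c 9a 79 ff 41 b2 85 dd]
D1: mem[0x1c..0x1e] <- [8c 9a 79]
D2: mem[0x17..0x1a] <- [41 8c 9a 79]
D3: mem[0x05..0x09] <- [8c 9a 79 ff 41]
query mem[0x08]=0xff, mem[0x07]=0x79, mem[0x21]=0x68, mem[0x19]=0x9a

MEM[0x08,0x07,0x21,0x19] = ff 79 68 9a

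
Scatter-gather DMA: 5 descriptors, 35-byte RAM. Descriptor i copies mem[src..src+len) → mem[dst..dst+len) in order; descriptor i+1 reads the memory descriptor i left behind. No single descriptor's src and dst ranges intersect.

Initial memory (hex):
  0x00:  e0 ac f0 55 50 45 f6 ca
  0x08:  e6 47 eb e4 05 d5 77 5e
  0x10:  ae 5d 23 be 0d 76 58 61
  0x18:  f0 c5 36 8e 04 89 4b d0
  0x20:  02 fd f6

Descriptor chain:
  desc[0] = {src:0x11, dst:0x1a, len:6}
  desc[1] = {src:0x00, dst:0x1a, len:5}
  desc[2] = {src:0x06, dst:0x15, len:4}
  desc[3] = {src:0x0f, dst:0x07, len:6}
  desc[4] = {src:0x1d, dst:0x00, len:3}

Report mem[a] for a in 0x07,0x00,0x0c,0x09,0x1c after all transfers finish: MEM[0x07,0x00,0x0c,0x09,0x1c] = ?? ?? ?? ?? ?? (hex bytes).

  after D0: wrote 6B at 0x1a = 5d23be0d7658
  after D1: wrote 5B at 0x1a = e0acf05550
  after D2: wrote 4B at 0x15 = f6cae647
  after D3: wrote 6B at 0x07 = 5eae5d23be0d
  after D4: wrote 3B at 0x00 = 555058
query mem[0x07]=0x5e, mem[0x00]=0x55, mem[0x0c]=0x0d, mem[0x09]=0x5d, mem[0x1c]=0xf0

MEM[0x07,0x00,0x0c,0x09,0x1c] = 5e 55 0d 5d f0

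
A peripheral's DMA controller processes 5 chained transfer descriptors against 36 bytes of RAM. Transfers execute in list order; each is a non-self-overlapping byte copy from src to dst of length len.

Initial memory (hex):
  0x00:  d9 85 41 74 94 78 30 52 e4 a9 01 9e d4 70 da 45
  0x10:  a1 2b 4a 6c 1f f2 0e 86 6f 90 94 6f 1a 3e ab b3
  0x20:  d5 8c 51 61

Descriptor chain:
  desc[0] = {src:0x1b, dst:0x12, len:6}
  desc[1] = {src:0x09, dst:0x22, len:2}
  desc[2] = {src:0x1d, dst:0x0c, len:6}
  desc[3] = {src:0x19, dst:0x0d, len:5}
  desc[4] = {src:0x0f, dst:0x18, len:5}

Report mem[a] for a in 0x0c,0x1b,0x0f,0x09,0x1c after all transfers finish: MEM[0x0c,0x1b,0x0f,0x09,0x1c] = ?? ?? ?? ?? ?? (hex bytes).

MEM[0x0c,0x1b,0x0f,0x09,0x1c] = 3e 6f 6f a9 1a

  after D0: wrote 6B at 0x12 = 6f1a3eabb3d5
  after D1: wrote 2B at 0x22 = a901
  after D2: wrote 6B at 0x0c = 3eabb3d58ca9
  after D3: wrote 5B at 0x0d = 90946f1a3e
  after D4: wrote 5B at 0x18 = 6f1a3e6f1a
query mem[0x0c]=0x3e, mem[0x1b]=0x6f, mem[0x0f]=0x6f, mem[0x09]=0xa9, mem[0x1c]=0x1a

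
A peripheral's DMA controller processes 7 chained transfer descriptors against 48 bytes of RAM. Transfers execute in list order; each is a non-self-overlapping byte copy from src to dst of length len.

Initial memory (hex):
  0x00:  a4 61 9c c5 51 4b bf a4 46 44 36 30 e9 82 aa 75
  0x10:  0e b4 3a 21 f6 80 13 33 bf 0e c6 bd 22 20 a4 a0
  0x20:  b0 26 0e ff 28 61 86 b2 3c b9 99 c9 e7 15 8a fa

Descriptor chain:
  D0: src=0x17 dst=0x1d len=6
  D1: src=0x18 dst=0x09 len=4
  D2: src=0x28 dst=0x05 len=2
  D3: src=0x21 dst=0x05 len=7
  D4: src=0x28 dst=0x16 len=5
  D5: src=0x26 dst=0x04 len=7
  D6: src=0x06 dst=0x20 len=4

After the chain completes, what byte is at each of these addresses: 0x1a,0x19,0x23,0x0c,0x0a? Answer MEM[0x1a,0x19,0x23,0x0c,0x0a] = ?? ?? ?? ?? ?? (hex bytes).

D0: mem[0x1d..0x22] <- [33 bf 0e c6 bd 22]
D1: mem[0x09..0x0c] <- [bf 0e c6 bd]
D2: mem[0x05..0x06] <- [3c b9]
D3: mem[0x05..0x0b] <- [bd 22 ff 28 61 86 b2]
D4: mem[0x16..0x1a] <- [3c b9 99 c9 e7]
D5: mem[0x04..0x0a] <- [86 b2 3c b9 99 c9 e7]
D6: mem[0x20..0x23] <- [3c b9 99 c9]
query mem[0x1a]=0xe7, mem[0x19]=0xc9, mem[0x23]=0xc9, mem[0x0c]=0xbd, mem[0x0a]=0xe7

MEM[0x1a,0x19,0x23,0x0c,0x0a] = e7 c9 c9 bd e7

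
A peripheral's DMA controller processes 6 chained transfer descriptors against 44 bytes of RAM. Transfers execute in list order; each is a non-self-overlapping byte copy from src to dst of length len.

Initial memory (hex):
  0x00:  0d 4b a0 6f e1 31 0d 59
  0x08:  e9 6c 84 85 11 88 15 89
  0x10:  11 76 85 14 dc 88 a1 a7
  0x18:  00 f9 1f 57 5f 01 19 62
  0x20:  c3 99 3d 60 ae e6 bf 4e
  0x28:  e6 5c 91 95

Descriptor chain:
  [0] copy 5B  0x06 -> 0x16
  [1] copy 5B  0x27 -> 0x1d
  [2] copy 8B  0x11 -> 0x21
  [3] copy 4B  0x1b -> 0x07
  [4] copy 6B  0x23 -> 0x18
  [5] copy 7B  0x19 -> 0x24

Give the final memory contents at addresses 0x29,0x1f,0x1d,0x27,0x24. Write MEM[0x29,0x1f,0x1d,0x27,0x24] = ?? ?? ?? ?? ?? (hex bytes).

MEM[0x29,0x1f,0x1d,0x27,0x24] = e6 5c e9 59 dc

  after D0: wrote 5B at 0x16 = 0d59e96c84
  after D1: wrote 5B at 0x1d = 4ee65c9195
  after D2: wrote 8B at 0x21 = 768514dc880d59e9
  after D3: wrote 4B at 0x07 = 575f4ee6
  after D4: wrote 6B at 0x18 = 14dc880d59e9
  after D5: wrote 7B at 0x24 = dc880d59e9e65c
query mem[0x29]=0xe6, mem[0x1f]=0x5c, mem[0x1d]=0xe9, mem[0x27]=0x59, mem[0x24]=0xdc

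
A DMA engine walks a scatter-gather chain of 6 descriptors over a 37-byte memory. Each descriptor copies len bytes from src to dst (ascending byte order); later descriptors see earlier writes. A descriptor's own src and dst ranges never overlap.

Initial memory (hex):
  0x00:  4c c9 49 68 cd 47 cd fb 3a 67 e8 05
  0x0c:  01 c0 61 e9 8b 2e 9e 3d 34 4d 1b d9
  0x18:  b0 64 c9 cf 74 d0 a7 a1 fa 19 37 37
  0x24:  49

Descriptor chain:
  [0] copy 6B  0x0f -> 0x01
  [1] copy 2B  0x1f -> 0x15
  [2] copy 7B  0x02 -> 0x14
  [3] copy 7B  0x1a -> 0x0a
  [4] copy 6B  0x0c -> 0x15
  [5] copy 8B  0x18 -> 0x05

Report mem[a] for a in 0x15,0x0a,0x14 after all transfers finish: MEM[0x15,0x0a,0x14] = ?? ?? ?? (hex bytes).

  after D0: wrote 6B at 0x01 = e98b2e9e3d34
  after D1: wrote 2B at 0x15 = a1fa
  after D2: wrote 7B at 0x14 = 8b2e9e3d34fb3a
  after D3: wrote 7B at 0x0a = 3acf74d0a7a1fa
  after D4: wrote 6B at 0x15 = 74d0a7a1fa2e
  after D5: wrote 8B at 0x05 = a1fa2ecf74d0a7a1
query mem[0x15]=0x74, mem[0x0a]=0xd0, mem[0x14]=0x8b

MEM[0x15,0x0a,0x14] = 74 d0 8b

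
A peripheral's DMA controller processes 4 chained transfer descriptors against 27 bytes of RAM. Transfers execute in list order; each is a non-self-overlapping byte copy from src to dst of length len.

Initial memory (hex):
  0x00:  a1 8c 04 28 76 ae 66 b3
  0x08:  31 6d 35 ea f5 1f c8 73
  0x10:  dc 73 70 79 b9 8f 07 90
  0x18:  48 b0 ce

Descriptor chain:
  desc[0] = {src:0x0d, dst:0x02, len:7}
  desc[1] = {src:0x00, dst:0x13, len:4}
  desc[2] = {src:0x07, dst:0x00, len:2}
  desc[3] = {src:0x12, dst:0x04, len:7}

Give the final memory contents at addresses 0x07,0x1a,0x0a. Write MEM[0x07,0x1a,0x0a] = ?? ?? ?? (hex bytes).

MEM[0x07,0x1a,0x0a] = 1f ce 48

[0] 0x0d->0x02 len=7 : 1f c8 73 dc 73 70 79
[1] 0x00->0x13 len=4 : a1 8c 1f c8
[2] 0x07->0x00 len=2 : 70 79
[3] 0x12->0x04 len=7 : 70 a1 8c 1f c8 90 48
query mem[0x07]=0x1f, mem[0x1a]=0xce, mem[0x0a]=0x48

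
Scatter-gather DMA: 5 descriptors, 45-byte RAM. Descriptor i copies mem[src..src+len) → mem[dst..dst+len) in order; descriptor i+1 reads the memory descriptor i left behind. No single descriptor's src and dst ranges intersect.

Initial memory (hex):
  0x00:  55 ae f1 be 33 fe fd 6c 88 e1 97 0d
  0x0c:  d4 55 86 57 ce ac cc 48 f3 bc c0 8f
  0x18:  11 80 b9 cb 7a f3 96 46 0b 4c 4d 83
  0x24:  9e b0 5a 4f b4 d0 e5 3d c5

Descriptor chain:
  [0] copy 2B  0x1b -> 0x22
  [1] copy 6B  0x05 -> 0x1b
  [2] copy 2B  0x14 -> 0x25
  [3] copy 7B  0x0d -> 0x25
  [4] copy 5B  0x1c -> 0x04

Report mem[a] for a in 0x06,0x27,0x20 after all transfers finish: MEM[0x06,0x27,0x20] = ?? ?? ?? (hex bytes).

MEM[0x06,0x27,0x20] = 88 57 97

D0: mem[0x22..0x23] <- [cb 7a]
D1: mem[0x1b..0x20] <- [fe fd 6c 88 e1 97]
D2: mem[0x25..0x26] <- [f3 bc]
D3: mem[0x25..0x2b] <- [55 86 57 ce ac cc 48]
D4: mem[0x04..0x08] <- [fd 6c 88 e1 97]
query mem[0x06]=0x88, mem[0x27]=0x57, mem[0x20]=0x97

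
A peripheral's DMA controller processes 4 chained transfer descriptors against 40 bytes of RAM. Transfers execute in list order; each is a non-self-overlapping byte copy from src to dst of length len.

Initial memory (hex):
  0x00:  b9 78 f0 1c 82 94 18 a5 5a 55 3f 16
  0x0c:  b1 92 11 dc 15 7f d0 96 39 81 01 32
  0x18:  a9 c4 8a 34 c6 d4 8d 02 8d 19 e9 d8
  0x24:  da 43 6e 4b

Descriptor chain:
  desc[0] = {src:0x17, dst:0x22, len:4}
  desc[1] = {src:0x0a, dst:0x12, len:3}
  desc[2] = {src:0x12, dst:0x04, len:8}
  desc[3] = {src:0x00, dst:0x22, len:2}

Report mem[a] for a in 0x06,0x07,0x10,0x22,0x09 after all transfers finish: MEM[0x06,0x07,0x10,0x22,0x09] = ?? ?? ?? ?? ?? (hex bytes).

#0 dst[0x22+4] := {0x32,0xa9,0xc4,0x8a}
#1 dst[0x12+3] := {0x3f,0x16,0xb1}
#2 dst[0x04+8] := {0x3f,0x16,0xb1,0x81,0x01,0x32,0xa9,0xc4}
#3 dst[0x22+2] := {0xb9,0x78}
query mem[0x06]=0xb1, mem[0x07]=0x81, mem[0x10]=0x15, mem[0x22]=0xb9, mem[0x09]=0x32

MEM[0x06,0x07,0x10,0x22,0x09] = b1 81 15 b9 32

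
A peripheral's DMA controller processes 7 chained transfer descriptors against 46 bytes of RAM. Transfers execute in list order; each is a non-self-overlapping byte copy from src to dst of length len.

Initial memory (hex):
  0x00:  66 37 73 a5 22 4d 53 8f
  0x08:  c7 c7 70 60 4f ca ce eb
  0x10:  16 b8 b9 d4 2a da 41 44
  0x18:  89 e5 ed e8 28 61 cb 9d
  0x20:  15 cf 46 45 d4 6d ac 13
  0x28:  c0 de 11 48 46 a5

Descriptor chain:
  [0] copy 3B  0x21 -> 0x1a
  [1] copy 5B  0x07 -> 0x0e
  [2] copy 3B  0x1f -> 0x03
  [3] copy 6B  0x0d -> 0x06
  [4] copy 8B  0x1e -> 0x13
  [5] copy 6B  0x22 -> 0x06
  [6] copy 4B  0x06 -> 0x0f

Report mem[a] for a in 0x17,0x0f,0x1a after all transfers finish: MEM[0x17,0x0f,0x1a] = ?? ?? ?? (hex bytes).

D0: mem[0x1a..0x1c] <- [cf 46 45]
D1: mem[0x0e..0x12] <- [8f c7 c7 70 60]
D2: mem[0x03..0x05] <- [9d 15 cf]
D3: mem[0x06..0x0b] <- [ca 8f c7 c7 70 60]
D4: mem[0x13..0x1a] <- [cb 9d 15 cf 46 45 d4 6d]
D5: mem[0x06..0x0b] <- [46 45 d4 6d ac 13]
D6: mem[0x0f..0x12] <- [46 45 d4 6d]
query mem[0x17]=0x46, mem[0x0f]=0x46, mem[0x1a]=0x6d

MEM[0x17,0x0f,0x1a] = 46 46 6d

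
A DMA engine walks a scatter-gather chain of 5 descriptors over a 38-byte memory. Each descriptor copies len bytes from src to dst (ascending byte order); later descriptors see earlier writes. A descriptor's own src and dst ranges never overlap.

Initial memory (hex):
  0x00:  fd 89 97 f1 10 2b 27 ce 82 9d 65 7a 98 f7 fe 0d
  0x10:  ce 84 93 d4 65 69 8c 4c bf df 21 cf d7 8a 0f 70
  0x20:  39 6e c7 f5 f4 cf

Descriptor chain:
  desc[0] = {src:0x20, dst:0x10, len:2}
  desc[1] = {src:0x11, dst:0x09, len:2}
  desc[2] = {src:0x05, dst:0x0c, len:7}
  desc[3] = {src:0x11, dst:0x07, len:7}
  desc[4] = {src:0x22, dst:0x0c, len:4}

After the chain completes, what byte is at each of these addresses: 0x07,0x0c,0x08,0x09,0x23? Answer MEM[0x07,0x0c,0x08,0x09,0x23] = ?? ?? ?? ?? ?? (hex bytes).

MEM[0x07,0x0c,0x08,0x09,0x23] = 93 c7 7a d4 f5

  after D0: wrote 2B at 0x10 = 396e
  after D1: wrote 2B at 0x09 = 6e93
  after D2: wrote 7B at 0x0c = 2b27ce826e937a
  after D3: wrote 7B at 0x07 = 937ad465698c4c
  after D4: wrote 4B at 0x0c = c7f5f4cf
query mem[0x07]=0x93, mem[0x0c]=0xc7, mem[0x08]=0x7a, mem[0x09]=0xd4, mem[0x23]=0xf5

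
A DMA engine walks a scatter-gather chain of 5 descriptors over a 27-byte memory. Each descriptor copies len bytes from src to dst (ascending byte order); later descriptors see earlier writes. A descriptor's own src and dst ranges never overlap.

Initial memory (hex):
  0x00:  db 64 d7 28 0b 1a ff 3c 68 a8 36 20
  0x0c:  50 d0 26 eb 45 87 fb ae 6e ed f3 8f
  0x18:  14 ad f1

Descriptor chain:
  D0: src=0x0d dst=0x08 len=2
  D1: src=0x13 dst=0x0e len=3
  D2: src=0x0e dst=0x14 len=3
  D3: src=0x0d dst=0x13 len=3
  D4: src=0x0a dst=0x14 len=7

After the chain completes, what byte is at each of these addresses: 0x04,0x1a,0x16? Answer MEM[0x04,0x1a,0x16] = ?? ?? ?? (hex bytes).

#0 dst[0x08+2] := {0xd0,0x26}
#1 dst[0x0e+3] := {0xae,0x6e,0xed}
#2 dst[0x14+3] := {0xae,0x6e,0xed}
#3 dst[0x13+3] := {0xd0,0xae,0x6e}
#4 dst[0x14+7] := {0x36,0x20,0x50,0xd0,0xae,0x6e,0xed}
query mem[0x04]=0x0b, mem[0x1a]=0xed, mem[0x16]=0x50

MEM[0x04,0x1a,0x16] = 0b ed 50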